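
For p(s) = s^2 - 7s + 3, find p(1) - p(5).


p(1) = -3
p(5) = -7
p(1) - p(5) = -3 + 7 = 4


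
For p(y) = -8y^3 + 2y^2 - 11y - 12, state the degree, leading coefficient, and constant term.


Highest power of y is 3, with coefficient -8. Constant term is -12.
Degree = 3, leading coefficient = -8, constant term = -12


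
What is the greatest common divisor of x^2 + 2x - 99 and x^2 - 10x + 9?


Factor each:
  x^2 + 2x - 99 = (x - 9)(x + 11)
  x^2 - 10x + 9 = (x - 9)(x - 1)
Common monic factor: x - 9


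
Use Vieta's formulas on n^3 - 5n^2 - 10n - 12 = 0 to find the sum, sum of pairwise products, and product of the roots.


Monic cubic n^3+bn^2+cn+d=0: sum=-b, pairwise sum=c, product=-d.
b=-5, c=-10, d=-12
r1+r2+r3 = 5
r1r2+r1r3+r2r3 = -10
r1r2r3 = 12


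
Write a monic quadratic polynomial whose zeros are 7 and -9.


p(s) = (s - 7)(s + 9)
Expand: s^2 + 2s - 63


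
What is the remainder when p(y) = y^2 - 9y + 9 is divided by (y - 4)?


By the Remainder Theorem, the remainder equals p(4):
  1*(4)^2 = 16
  -9*(4)^1 = -36
  constant: 9
Sum: 16 - 36 + 9 = -11


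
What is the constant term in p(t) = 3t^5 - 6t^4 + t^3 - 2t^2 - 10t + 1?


Read off the constant term: 1


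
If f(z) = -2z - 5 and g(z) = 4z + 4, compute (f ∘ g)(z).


Substitute g(z) into f:
f(g(z)) = -2*(4z + 4) + (-5)
Expand and combine: -8z - 13


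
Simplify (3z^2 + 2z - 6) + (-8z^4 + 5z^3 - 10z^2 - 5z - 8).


Align terms by degree and add:
  3z^2 + 2z - 6
  -8z^4 + 5z^3 - 10z^2 - 5z - 8
= -8z^4 + 5z^3 - 7z^2 - 3z - 14


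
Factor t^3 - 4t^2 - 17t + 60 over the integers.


Try integer roots (divisors of 60). t=5: p(5)=0.
Divide out (t - 5): quotient is t^2 + t - 12.
Factor the quadratic: (t - 3)(t + 4)
Result: (t - 5)(t - 3)(t + 4)


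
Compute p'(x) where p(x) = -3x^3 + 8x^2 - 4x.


Apply the power rule term by term:
  d/dx(-3x^3) = -9x^2
  d/dx(8x^2) = 16x
  d/dx(-4x) = -4
p'(x) = -9x^2 + 16x - 4


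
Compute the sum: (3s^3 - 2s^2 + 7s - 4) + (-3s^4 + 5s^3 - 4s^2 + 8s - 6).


Align terms by degree and add:
  3s^3 - 2s^2 + 7s - 4
  -3s^4 + 5s^3 - 4s^2 + 8s - 6
= -3s^4 + 8s^3 - 6s^2 + 15s - 10


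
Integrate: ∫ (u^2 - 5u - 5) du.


Reverse power rule on each term:
  ∫ u^2 du = (1/3)u^3
  ∫ -5u du = -(5/2)u^2
  ∫ -5 du = -5u
F(u) = (1/3)u^3 - (5/2)u^2 - 5u + C


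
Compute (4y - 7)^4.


Expand (4y - 7)^4 by repeated multiplication:
  (4y - 7)^2 = 16y^2 - 56y + 49
  (4y - 7)^3 = 64y^3 - 336y^2 + 588y - 343
= 256y^4 - 1792y^3 + 4704y^2 - 5488y + 2401


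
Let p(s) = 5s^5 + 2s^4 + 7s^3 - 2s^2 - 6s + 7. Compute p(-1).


Using direct substitution:
  5 * (-1)^5 = -5
  2 * (-1)^4 = 2
  7 * (-1)^3 = -7
  -2 * (-1)^2 = -2
  -6 * (-1)^1 = 6
  constant: 7
Sum = -5 + 2 - 7 - 2 + 6 + 7 = 1


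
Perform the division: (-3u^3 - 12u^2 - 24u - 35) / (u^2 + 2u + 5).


(-3u^3 - 12u^2 - 24u - 35) / (u^2 + 2u + 5)
Step 1: -3u * (u^2 + 2u + 5) = -3u^3 - 6u^2 - 15u; subtract.
Step 2: -6 * (u^2 + 2u + 5) = -6u^2 - 12u - 30; subtract.
Quotient: -3u - 6, Remainder: 3u - 5


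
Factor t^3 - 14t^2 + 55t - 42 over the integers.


Try integer roots (divisors of -42). t=7: p(7)=0.
Divide out (t - 7): quotient is t^2 - 7t + 6.
Factor the quadratic: (t - 6)(t - 1)
Result: (t - 7)(t - 6)(t - 1)


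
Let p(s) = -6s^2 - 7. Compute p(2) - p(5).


p(2) = -31
p(5) = -157
p(2) - p(5) = -31 + 157 = 126


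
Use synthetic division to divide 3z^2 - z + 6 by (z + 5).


Synthetic division with c = -5. Coefficients: 3, -1, 6
Bring down 3.
  3 * -5 = -15; -15 - 1 = -16
  -16 * -5 = 80; 80 + 6 = 86
Quotient: 3z - 16, Remainder: 86


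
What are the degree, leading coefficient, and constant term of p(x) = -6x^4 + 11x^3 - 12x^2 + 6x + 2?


Highest power of x is 4, with coefficient -6. Constant term is 2.
Degree = 4, leading coefficient = -6, constant term = 2


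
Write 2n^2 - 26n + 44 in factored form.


Roots satisfy r1 + r2 = -b/a = 13 and r1*r2 = c/a = 22.
So r1 = 11, r2 = 2.
2n^2 - 26n + 44 = 2(n - r1)(n - r2) = 2(n - 11)(n - 2)


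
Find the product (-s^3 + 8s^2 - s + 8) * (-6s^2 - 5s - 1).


Distribute each term of the first polynomial:
  (-s^3)(-6s^2 - 5s - 1) = 6s^5 + 5s^4 + s^3
  (8s^2)(-6s^2 - 5s - 1) = -48s^4 - 40s^3 - 8s^2
  (-s)(-6s^2 - 5s - 1) = 6s^3 + 5s^2 + s
  (8)(-6s^2 - 5s - 1) = -48s^2 - 40s - 8
Sum: 6s^5 - 43s^4 - 33s^3 - 51s^2 - 39s - 8


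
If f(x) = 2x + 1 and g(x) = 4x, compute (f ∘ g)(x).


Substitute g(x) into f:
f(g(x)) = 2*(4x) + 1
Expand and combine: 8x + 1


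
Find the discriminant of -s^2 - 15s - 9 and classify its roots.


D = b^2 - 4ac = (-15)^2 - 4(-1)(-9) = 225 - 36 = 189
Since D > 0: two distinct irrational roots


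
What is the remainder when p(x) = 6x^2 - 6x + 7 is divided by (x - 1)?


By the Remainder Theorem, the remainder equals p(1):
  6*(1)^2 = 6
  -6*(1)^1 = -6
  constant: 7
Sum: 6 - 6 + 7 = 7


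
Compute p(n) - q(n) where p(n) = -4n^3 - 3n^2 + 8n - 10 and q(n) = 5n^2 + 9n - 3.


Distribute the minus sign:
  (-4n^3 - 3n^2 + 8n - 10)
- (5n^2 + 9n - 3)
Negate second polynomial: -5n^2 - 9n + 3
Add: -4n^3 - 8n^2 - n - 7


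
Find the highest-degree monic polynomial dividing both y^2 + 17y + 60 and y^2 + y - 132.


Factor each:
  y^2 + 17y + 60 = (y + 12)(y + 5)
  y^2 + y - 132 = (y + 12)(y - 11)
Common monic factor: y + 12


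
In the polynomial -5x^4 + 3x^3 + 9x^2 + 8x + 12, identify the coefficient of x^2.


Read off the coefficient of x^2: 9


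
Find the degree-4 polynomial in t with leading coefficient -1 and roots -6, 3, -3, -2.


p(t) = -(t + 6)(t - 3)(t + 3)(t + 2)
Expand: -t^4 - 8t^3 - 3t^2 + 72t + 108


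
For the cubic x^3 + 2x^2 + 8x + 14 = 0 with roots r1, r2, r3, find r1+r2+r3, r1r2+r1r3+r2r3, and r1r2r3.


Monic cubic x^3+bx^2+cx+d=0: sum=-b, pairwise sum=c, product=-d.
b=2, c=8, d=14
r1+r2+r3 = -2
r1r2+r1r3+r2r3 = 8
r1r2r3 = -14


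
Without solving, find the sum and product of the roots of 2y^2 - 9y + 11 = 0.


For ay^2+by+c=0: sum = -b/a, product = c/a.
a=2, b=-9, c=11
Sum = -(-9)/2 = 9/2
Product = (11)/2 = 11/2


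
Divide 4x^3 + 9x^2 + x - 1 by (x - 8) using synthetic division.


Synthetic division with c = 8. Coefficients: 4, 9, 1, -1
Bring down 4.
  4 * 8 = 32; 32 + 9 = 41
  41 * 8 = 328; 328 + 1 = 329
  329 * 8 = 2632; 2632 - 1 = 2631
Quotient: 4x^2 + 41x + 329, Remainder: 2631


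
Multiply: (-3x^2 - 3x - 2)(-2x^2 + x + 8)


Distribute each term of the first polynomial:
  (-3x^2)(-2x^2 + x + 8) = 6x^4 - 3x^3 - 24x^2
  (-3x)(-2x^2 + x + 8) = 6x^3 - 3x^2 - 24x
  (-2)(-2x^2 + x + 8) = 4x^2 - 2x - 16
Sum: 6x^4 + 3x^3 - 23x^2 - 26x - 16


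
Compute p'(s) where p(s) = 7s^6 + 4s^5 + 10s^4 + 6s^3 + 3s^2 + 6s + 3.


Apply the power rule term by term:
  d/ds(7s^6) = 42s^5
  d/ds(4s^5) = 20s^4
  d/ds(10s^4) = 40s^3
  d/ds(6s^3) = 18s^2
  d/ds(3s^2) = 6s
  d/ds(6s) = 6
  d/ds(3) = 0
p'(s) = 42s^5 + 20s^4 + 40s^3 + 18s^2 + 6s + 6


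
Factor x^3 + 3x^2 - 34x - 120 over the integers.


Try integer roots (divisors of -120). x=-4: p(-4)=0.
Divide out (x + 4): quotient is x^2 - x - 30.
Factor the quadratic: (x - 6)(x + 5)
Result: (x + 4)(x - 6)(x + 5)


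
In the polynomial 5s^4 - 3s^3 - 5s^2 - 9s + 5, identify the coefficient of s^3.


Read off the coefficient of s^3: -3


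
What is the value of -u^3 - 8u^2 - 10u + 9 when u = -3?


Using direct substitution:
  -1 * (-3)^3 = 27
  -8 * (-3)^2 = -72
  -10 * (-3)^1 = 30
  constant: 9
Sum = 27 - 72 + 30 + 9 = -6


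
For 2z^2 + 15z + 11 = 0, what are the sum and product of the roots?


For az^2+bz+c=0: sum = -b/a, product = c/a.
a=2, b=15, c=11
Sum = -(15)/2 = -15/2
Product = (11)/2 = 11/2


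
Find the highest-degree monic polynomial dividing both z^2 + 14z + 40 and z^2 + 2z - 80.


Factor each:
  z^2 + 14z + 40 = (z + 10)(z + 4)
  z^2 + 2z - 80 = (z + 10)(z - 8)
Common monic factor: z + 10


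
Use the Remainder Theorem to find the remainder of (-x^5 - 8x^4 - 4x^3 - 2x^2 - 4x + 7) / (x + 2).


By the Remainder Theorem, the remainder equals p(-2):
  -1*(-2)^5 = 32
  -8*(-2)^4 = -128
  -4*(-2)^3 = 32
  -2*(-2)^2 = -8
  -4*(-2)^1 = 8
  constant: 7
Sum: 32 - 128 + 32 - 8 + 8 + 7 = -57


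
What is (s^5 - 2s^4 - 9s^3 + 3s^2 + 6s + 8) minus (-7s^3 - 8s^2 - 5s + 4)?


Distribute the minus sign:
  (s^5 - 2s^4 - 9s^3 + 3s^2 + 6s + 8)
- (-7s^3 - 8s^2 - 5s + 4)
Negate second polynomial: 7s^3 + 8s^2 + 5s - 4
Add: s^5 - 2s^4 - 2s^3 + 11s^2 + 11s + 4


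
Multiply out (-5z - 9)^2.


Expand (-5z - 9)^2 by repeated multiplication:
= 25z^2 + 90z + 81


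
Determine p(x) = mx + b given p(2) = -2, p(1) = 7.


p(x) = mx + b. Using p(2)=-2, p(1)=7:
m = (-2 - 7)/(2 - 1) = -9/1 = -9
b = -2 - m*(2) = -2 + 18 = 16
p(x) = -9x + 16


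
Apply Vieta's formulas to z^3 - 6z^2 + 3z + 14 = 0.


Monic cubic z^3+bz^2+cz+d=0: sum=-b, pairwise sum=c, product=-d.
b=-6, c=3, d=14
r1+r2+r3 = 6
r1r2+r1r3+r2r3 = 3
r1r2r3 = -14


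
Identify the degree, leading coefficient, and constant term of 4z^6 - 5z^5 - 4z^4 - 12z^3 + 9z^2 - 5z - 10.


Highest power of z is 6, with coefficient 4. Constant term is -10.
Degree = 6, leading coefficient = 4, constant term = -10


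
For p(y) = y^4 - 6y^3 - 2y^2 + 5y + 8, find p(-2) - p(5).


p(-2) = 54
p(5) = -142
p(-2) - p(5) = 54 + 142 = 196


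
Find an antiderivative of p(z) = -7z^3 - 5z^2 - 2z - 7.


Reverse power rule on each term:
  ∫ -7z^3 dz = -(7/4)z^4
  ∫ -5z^2 dz = -(5/3)z^3
  ∫ -2z dz = -z^2
  ∫ -7 dz = -7z
F(z) = -(7/4)z^4 - (5/3)z^3 - z^2 - 7z + C


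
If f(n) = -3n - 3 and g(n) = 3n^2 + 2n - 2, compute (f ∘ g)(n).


Substitute g(n) into f:
f(g(n)) = -3*(3n^2 + 2n - 2) + (-3)
Expand and combine: -9n^2 - 6n + 3


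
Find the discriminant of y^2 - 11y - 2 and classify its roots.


D = b^2 - 4ac = (-11)^2 - 4(1)(-2) = 121 + 8 = 129
Since D > 0: two distinct irrational roots


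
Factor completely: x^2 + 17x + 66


Roots satisfy r1 + r2 = -b/a = -17 and r1*r2 = c/a = 66.
So r1 = -6, r2 = -11.
x^2 + 17x + 66 = (x - r1)(x - r2) = (x + 6)(x + 11)


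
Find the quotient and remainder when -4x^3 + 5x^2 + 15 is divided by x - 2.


(-4x^3 + 5x^2 + 15) / (x - 2)
Step 1: -4x^2 * (x - 2) = -4x^3 + 8x^2; subtract.
Step 2: -3x * (x - 2) = -3x^2 + 6x; subtract.
Step 3: -6 * (x - 2) = -6x + 12; subtract.
Quotient: -4x^2 - 3x - 6, Remainder: 3


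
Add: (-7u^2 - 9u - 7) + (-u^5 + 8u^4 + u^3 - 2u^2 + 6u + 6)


Align terms by degree and add:
  -7u^2 - 9u - 7
  -u^5 + 8u^4 + u^3 - 2u^2 + 6u + 6
= -u^5 + 8u^4 + u^3 - 9u^2 - 3u - 1


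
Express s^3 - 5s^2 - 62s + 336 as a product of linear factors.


Try integer roots (divisors of 336). s=7: p(7)=0.
Divide out (s - 7): quotient is s^2 + 2s - 48.
Factor the quadratic: (s + 8)(s - 6)
Result: (s - 7)(s + 8)(s - 6)


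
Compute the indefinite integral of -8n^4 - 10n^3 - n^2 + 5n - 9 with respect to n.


Reverse power rule on each term:
  ∫ -8n^4 dn = -(8/5)n^5
  ∫ -10n^3 dn = -(5/2)n^4
  ∫ -n^2 dn = -(1/3)n^3
  ∫ 5n dn = (5/2)n^2
  ∫ -9 dn = -9n
F(n) = -(8/5)n^5 - (5/2)n^4 - (1/3)n^3 + (5/2)n^2 - 9n + C


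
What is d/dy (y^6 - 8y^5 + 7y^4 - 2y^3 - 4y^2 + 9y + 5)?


Apply the power rule term by term:
  d/dy(y^6) = 6y^5
  d/dy(-8y^5) = -40y^4
  d/dy(7y^4) = 28y^3
  d/dy(-2y^3) = -6y^2
  d/dy(-4y^2) = -8y
  d/dy(9y) = 9
  d/dy(5) = 0
p'(y) = 6y^5 - 40y^4 + 28y^3 - 6y^2 - 8y + 9


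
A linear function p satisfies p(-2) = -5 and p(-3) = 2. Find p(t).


p(t) = mt + b. Using p(-2)=-5, p(-3)=2:
m = (-5 - 2)/(-2 + 3) = -7/1 = -7
b = -5 - m*(-2) = -5 - 14 = -19
p(t) = -7t - 19


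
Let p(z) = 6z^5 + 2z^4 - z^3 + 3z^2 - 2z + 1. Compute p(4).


Using direct substitution:
  6 * (4)^5 = 6144
  2 * (4)^4 = 512
  -1 * (4)^3 = -64
  3 * (4)^2 = 48
  -2 * (4)^1 = -8
  constant: 1
Sum = 6144 + 512 - 64 + 48 - 8 + 1 = 6633


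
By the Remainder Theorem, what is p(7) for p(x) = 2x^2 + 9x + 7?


By the Remainder Theorem, the remainder equals p(7):
  2*(7)^2 = 98
  9*(7)^1 = 63
  constant: 7
Sum: 98 + 63 + 7 = 168


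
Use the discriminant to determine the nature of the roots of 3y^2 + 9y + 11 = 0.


D = b^2 - 4ac = (9)^2 - 4(3)(11) = 81 - 132 = -51
Since D < 0: two complex conjugate roots (no real roots)


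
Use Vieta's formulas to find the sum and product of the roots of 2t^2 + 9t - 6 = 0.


For at^2+bt+c=0: sum = -b/a, product = c/a.
a=2, b=9, c=-6
Sum = -(9)/2 = -9/2
Product = (-6)/2 = -3


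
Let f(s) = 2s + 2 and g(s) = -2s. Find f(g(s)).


Substitute g(s) into f:
f(g(s)) = 2*(-2s) + 2
Expand and combine: -4s + 2


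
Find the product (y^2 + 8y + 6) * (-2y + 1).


Distribute each term of the first polynomial:
  (y^2)(-2y + 1) = -2y^3 + y^2
  (8y)(-2y + 1) = -16y^2 + 8y
  (6)(-2y + 1) = -12y + 6
Sum: -2y^3 - 15y^2 - 4y + 6


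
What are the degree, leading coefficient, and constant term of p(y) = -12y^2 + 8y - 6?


Highest power of y is 2, with coefficient -12. Constant term is -6.
Degree = 2, leading coefficient = -12, constant term = -6


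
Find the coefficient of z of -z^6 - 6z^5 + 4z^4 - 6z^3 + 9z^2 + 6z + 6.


Read off the coefficient of z: 6


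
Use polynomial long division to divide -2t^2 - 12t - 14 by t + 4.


(-2t^2 - 12t - 14) / (t + 4)
Step 1: -2t * (t + 4) = -2t^2 - 8t; subtract.
Step 2: -4 * (t + 4) = -4t - 16; subtract.
Quotient: -2t - 4, Remainder: 2


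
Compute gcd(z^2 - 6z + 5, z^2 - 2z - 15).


Factor each:
  z^2 - 6z + 5 = (z - 5)(z - 1)
  z^2 - 2z - 15 = (z - 5)(z + 3)
Common monic factor: z - 5


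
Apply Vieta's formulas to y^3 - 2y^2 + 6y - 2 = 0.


Monic cubic y^3+by^2+cy+d=0: sum=-b, pairwise sum=c, product=-d.
b=-2, c=6, d=-2
r1+r2+r3 = 2
r1r2+r1r3+r2r3 = 6
r1r2r3 = 2


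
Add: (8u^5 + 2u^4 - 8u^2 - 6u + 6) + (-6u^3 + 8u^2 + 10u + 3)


Align terms by degree and add:
  8u^5 + 2u^4 - 8u^2 - 6u + 6
  -6u^3 + 8u^2 + 10u + 3
= 8u^5 + 2u^4 - 6u^3 + 4u + 9


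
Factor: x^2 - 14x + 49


Roots satisfy r1 + r2 = -b/a = 14 and r1*r2 = c/a = 49.
So r1 = 7, r2 = 7.
x^2 - 14x + 49 = (x - r1)(x - r2) = (x - 7)(x - 7)


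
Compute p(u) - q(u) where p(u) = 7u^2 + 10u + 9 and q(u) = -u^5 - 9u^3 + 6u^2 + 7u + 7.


Distribute the minus sign:
  (7u^2 + 10u + 9)
- (-u^5 - 9u^3 + 6u^2 + 7u + 7)
Negate second polynomial: u^5 + 9u^3 - 6u^2 - 7u - 7
Add: u^5 + 9u^3 + u^2 + 3u + 2


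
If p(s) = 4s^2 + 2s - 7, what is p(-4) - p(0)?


p(-4) = 49
p(0) = -7
p(-4) - p(0) = 49 + 7 = 56


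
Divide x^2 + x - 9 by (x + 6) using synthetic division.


Synthetic division with c = -6. Coefficients: 1, 1, -9
Bring down 1.
  1 * -6 = -6; -6 + 1 = -5
  -5 * -6 = 30; 30 - 9 = 21
Quotient: x - 5, Remainder: 21


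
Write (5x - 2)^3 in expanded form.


Expand (5x - 2)^3 by repeated multiplication:
  (5x - 2)^2 = 25x^2 - 20x + 4
= 125x^3 - 150x^2 + 60x - 8


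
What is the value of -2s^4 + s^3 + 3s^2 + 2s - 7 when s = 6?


Using direct substitution:
  -2 * (6)^4 = -2592
  1 * (6)^3 = 216
  3 * (6)^2 = 108
  2 * (6)^1 = 12
  constant: -7
Sum = -2592 + 216 + 108 + 12 - 7 = -2263


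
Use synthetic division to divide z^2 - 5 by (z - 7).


Synthetic division with c = 7. Coefficients: 1, 0, -5
Bring down 1.
  1 * 7 = 7; 7 + 0 = 7
  7 * 7 = 49; 49 - 5 = 44
Quotient: z + 7, Remainder: 44


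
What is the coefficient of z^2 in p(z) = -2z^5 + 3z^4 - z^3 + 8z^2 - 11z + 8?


Read off the coefficient of z^2: 8


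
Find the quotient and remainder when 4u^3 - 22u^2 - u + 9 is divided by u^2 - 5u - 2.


(4u^3 - 22u^2 - u + 9) / (u^2 - 5u - 2)
Step 1: 4u * (u^2 - 5u - 2) = 4u^3 - 20u^2 - 8u; subtract.
Step 2: -2 * (u^2 - 5u - 2) = -2u^2 + 10u + 4; subtract.
Quotient: 4u - 2, Remainder: -3u + 5


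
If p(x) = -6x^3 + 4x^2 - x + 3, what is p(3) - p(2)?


p(3) = -126
p(2) = -31
p(3) - p(2) = -126 + 31 = -95


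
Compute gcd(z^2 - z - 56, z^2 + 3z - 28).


Factor each:
  z^2 - z - 56 = (z + 7)(z - 8)
  z^2 + 3z - 28 = (z + 7)(z - 4)
Common monic factor: z + 7


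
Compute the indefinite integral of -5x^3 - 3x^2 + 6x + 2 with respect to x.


Reverse power rule on each term:
  ∫ -5x^3 dx = -(5/4)x^4
  ∫ -3x^2 dx = -x^3
  ∫ 6x dx = 3x^2
  ∫ 2 dx = 2x
F(x) = -(5/4)x^4 - x^3 + 3x^2 + 2x + C


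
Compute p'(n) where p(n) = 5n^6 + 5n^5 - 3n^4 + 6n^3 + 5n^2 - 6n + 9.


Apply the power rule term by term:
  d/dn(5n^6) = 30n^5
  d/dn(5n^5) = 25n^4
  d/dn(-3n^4) = -12n^3
  d/dn(6n^3) = 18n^2
  d/dn(5n^2) = 10n
  d/dn(-6n) = -6
  d/dn(9) = 0
p'(n) = 30n^5 + 25n^4 - 12n^3 + 18n^2 + 10n - 6


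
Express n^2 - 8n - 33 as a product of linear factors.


Roots satisfy r1 + r2 = -b/a = 8 and r1*r2 = c/a = -33.
So r1 = -3, r2 = 11.
n^2 - 8n - 33 = (n - r1)(n - r2) = (n + 3)(n - 11)


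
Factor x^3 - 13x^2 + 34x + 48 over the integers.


Try integer roots (divisors of 48). x=-1: p(-1)=0.
Divide out (x + 1): quotient is x^2 - 14x + 48.
Factor the quadratic: (x - 6)(x - 8)
Result: (x + 1)(x - 6)(x - 8)


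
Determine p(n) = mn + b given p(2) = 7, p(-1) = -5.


p(n) = mn + b. Using p(2)=7, p(-1)=-5:
m = (7 + 5)/(2 + 1) = 12/3 = 4
b = 7 - m*(2) = 7 - 8 = -1
p(n) = 4n - 1


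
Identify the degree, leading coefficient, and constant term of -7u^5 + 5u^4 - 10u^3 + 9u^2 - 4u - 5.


Highest power of u is 5, with coefficient -7. Constant term is -5.
Degree = 5, leading coefficient = -7, constant term = -5


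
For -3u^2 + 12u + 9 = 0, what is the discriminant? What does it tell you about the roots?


D = b^2 - 4ac = (12)^2 - 4(-3)(9) = 144 + 108 = 252
Since D > 0: two distinct irrational roots


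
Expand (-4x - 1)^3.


Expand (-4x - 1)^3 by repeated multiplication:
  (-4x - 1)^2 = 16x^2 + 8x + 1
= -64x^3 - 48x^2 - 12x - 1


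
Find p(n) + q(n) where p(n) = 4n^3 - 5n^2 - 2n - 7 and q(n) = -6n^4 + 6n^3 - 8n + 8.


Align terms by degree and add:
  4n^3 - 5n^2 - 2n - 7
  -6n^4 + 6n^3 - 8n + 8
= -6n^4 + 10n^3 - 5n^2 - 10n + 1


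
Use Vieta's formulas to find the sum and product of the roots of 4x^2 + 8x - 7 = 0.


For ax^2+bx+c=0: sum = -b/a, product = c/a.
a=4, b=8, c=-7
Sum = -(8)/4 = -2
Product = (-7)/4 = -7/4


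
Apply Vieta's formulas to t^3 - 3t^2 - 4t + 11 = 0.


Monic cubic t^3+bt^2+ct+d=0: sum=-b, pairwise sum=c, product=-d.
b=-3, c=-4, d=11
r1+r2+r3 = 3
r1r2+r1r3+r2r3 = -4
r1r2r3 = -11


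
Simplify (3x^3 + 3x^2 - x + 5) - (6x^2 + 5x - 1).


Distribute the minus sign:
  (3x^3 + 3x^2 - x + 5)
- (6x^2 + 5x - 1)
Negate second polynomial: -6x^2 - 5x + 1
Add: 3x^3 - 3x^2 - 6x + 6


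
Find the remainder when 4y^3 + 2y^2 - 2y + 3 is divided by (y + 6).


By the Remainder Theorem, the remainder equals p(-6):
  4*(-6)^3 = -864
  2*(-6)^2 = 72
  -2*(-6)^1 = 12
  constant: 3
Sum: -864 + 72 + 12 + 3 = -777


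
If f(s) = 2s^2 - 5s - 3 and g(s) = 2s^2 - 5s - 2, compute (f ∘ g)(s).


Substitute g(s) into f:
f(g(s)) = 2*(2s^2 - 5s - 2)^2 + (-5)*(2s^2 - 5s - 2) + (-3)
(2s^2 - 5s - 2)^2 = 4s^4 - 20s^3 + 17s^2 + 20s + 4
Expand and combine: 8s^4 - 40s^3 + 24s^2 + 65s + 15


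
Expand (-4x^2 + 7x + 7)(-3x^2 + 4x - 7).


Distribute each term of the first polynomial:
  (-4x^2)(-3x^2 + 4x - 7) = 12x^4 - 16x^3 + 28x^2
  (7x)(-3x^2 + 4x - 7) = -21x^3 + 28x^2 - 49x
  (7)(-3x^2 + 4x - 7) = -21x^2 + 28x - 49
Sum: 12x^4 - 37x^3 + 35x^2 - 21x - 49


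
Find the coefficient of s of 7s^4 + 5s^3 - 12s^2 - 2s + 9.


Read off the coefficient of s: -2


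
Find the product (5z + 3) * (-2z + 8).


Distribute each term of the first polynomial:
  (5z)(-2z + 8) = -10z^2 + 40z
  (3)(-2z + 8) = -6z + 24
Sum: -10z^2 + 34z + 24


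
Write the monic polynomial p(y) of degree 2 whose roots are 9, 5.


p(y) = (y - 9)(y - 5)
Expand: y^2 - 14y + 45


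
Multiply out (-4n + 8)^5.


Expand (-4n + 8)^5 by repeated multiplication:
  (-4n + 8)^2 = 16n^2 - 64n + 64
  (-4n + 8)^3 = -64n^3 + 384n^2 - 768n + 512
  (-4n + 8)^4 = 256n^4 - 2048n^3 + 6144n^2 - 8192n + 4096
= -1024n^5 + 10240n^4 - 40960n^3 + 81920n^2 - 81920n + 32768


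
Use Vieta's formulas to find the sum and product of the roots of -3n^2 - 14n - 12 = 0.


For an^2+bn+c=0: sum = -b/a, product = c/a.
a=-3, b=-14, c=-12
Sum = -(-14)/-3 = -14/3
Product = (-12)/-3 = 4


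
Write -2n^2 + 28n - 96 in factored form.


Roots satisfy r1 + r2 = -b/a = 14 and r1*r2 = c/a = 48.
So r1 = 8, r2 = 6.
-2n^2 + 28n - 96 = -2(n - r1)(n - r2) = -2(n - 8)(n - 6)


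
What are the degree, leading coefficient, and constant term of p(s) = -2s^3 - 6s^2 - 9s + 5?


Highest power of s is 3, with coefficient -2. Constant term is 5.
Degree = 3, leading coefficient = -2, constant term = 5


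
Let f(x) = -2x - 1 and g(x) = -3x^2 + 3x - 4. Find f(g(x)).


Substitute g(x) into f:
f(g(x)) = -2*(-3x^2 + 3x - 4) + (-1)
Expand and combine: 6x^2 - 6x + 7


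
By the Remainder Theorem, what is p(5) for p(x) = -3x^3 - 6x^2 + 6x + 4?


By the Remainder Theorem, the remainder equals p(5):
  -3*(5)^3 = -375
  -6*(5)^2 = -150
  6*(5)^1 = 30
  constant: 4
Sum: -375 - 150 + 30 + 4 = -491


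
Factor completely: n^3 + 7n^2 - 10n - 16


Try integer roots (divisors of -16). n=-1: p(-1)=0.
Divide out (n + 1): quotient is n^2 + 6n - 16.
Factor the quadratic: (n + 8)(n - 2)
Result: (n + 1)(n + 8)(n - 2)


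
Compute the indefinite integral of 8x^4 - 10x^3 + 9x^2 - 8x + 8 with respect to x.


Reverse power rule on each term:
  ∫ 8x^4 dx = (8/5)x^5
  ∫ -10x^3 dx = -(5/2)x^4
  ∫ 9x^2 dx = 3x^3
  ∫ -8x dx = -4x^2
  ∫ 8 dx = 8x
F(x) = (8/5)x^5 - (5/2)x^4 + 3x^3 - 4x^2 + 8x + C


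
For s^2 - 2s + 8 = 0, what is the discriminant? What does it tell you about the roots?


D = b^2 - 4ac = (-2)^2 - 4(1)(8) = 4 - 32 = -28
Since D < 0: two complex conjugate roots (no real roots)


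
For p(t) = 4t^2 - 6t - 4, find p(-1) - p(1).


p(-1) = 6
p(1) = -6
p(-1) - p(1) = 6 + 6 = 12


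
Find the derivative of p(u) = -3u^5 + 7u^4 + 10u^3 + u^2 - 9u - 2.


Apply the power rule term by term:
  d/du(-3u^5) = -15u^4
  d/du(7u^4) = 28u^3
  d/du(10u^3) = 30u^2
  d/du(u^2) = 2u
  d/du(-9u) = -9
  d/du(-2) = 0
p'(u) = -15u^4 + 28u^3 + 30u^2 + 2u - 9


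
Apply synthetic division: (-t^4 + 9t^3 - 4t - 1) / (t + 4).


Synthetic division with c = -4. Coefficients: -1, 9, 0, -4, -1
Bring down -1.
  -1 * -4 = 4; 4 + 9 = 13
  13 * -4 = -52; -52 + 0 = -52
  -52 * -4 = 208; 208 - 4 = 204
  204 * -4 = -816; -816 - 1 = -817
Quotient: -t^3 + 13t^2 - 52t + 204, Remainder: -817


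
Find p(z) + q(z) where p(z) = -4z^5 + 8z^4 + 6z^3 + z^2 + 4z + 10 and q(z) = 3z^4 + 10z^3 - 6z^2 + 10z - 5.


Align terms by degree and add:
  -4z^5 + 8z^4 + 6z^3 + z^2 + 4z + 10
+ 3z^4 + 10z^3 - 6z^2 + 10z - 5
= -4z^5 + 11z^4 + 16z^3 - 5z^2 + 14z + 5


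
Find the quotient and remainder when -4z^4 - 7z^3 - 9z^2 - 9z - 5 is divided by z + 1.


(-4z^4 - 7z^3 - 9z^2 - 9z - 5) / (z + 1)
Step 1: -4z^3 * (z + 1) = -4z^4 - 4z^3; subtract.
Step 2: -3z^2 * (z + 1) = -3z^3 - 3z^2; subtract.
Step 3: -6z * (z + 1) = -6z^2 - 6z; subtract.
Step 4: -3 * (z + 1) = -3z - 3; subtract.
Quotient: -4z^3 - 3z^2 - 6z - 3, Remainder: -2


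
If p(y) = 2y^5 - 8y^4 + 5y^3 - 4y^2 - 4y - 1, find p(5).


Using direct substitution:
  2 * (5)^5 = 6250
  -8 * (5)^4 = -5000
  5 * (5)^3 = 625
  -4 * (5)^2 = -100
  -4 * (5)^1 = -20
  constant: -1
Sum = 6250 - 5000 + 625 - 100 - 20 - 1 = 1754


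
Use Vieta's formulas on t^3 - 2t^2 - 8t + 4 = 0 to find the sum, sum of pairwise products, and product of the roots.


Monic cubic t^3+bt^2+ct+d=0: sum=-b, pairwise sum=c, product=-d.
b=-2, c=-8, d=4
r1+r2+r3 = 2
r1r2+r1r3+r2r3 = -8
r1r2r3 = -4


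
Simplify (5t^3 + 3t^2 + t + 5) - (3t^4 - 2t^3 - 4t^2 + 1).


Distribute the minus sign:
  (5t^3 + 3t^2 + t + 5)
- (3t^4 - 2t^3 - 4t^2 + 1)
Negate second polynomial: -3t^4 + 2t^3 + 4t^2 - 1
Add: -3t^4 + 7t^3 + 7t^2 + t + 4


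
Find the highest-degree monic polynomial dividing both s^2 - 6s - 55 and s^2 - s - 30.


Factor each:
  s^2 - 6s - 55 = (s + 5)(s - 11)
  s^2 - s - 30 = (s + 5)(s - 6)
Common monic factor: s + 5


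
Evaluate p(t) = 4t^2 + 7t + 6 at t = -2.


Using direct substitution:
  4 * (-2)^2 = 16
  7 * (-2)^1 = -14
  constant: 6
Sum = 16 - 14 + 6 = 8


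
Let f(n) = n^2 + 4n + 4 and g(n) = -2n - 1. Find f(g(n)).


Substitute g(n) into f:
f(g(n)) = 1*(-2n - 1)^2 + 4*(-2n - 1) + 4
(-2n - 1)^2 = 4n^2 + 4n + 1
Expand and combine: 4n^2 - 4n + 1


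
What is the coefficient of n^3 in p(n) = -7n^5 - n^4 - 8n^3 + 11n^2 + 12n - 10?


Read off the coefficient of n^3: -8


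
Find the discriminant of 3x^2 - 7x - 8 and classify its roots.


D = b^2 - 4ac = (-7)^2 - 4(3)(-8) = 49 + 96 = 145
Since D > 0: two distinct irrational roots


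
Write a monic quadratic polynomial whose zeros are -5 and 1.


p(z) = (z + 5)(z - 1)
Expand: z^2 + 4z - 5


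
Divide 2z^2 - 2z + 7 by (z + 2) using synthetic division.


Synthetic division with c = -2. Coefficients: 2, -2, 7
Bring down 2.
  2 * -2 = -4; -4 - 2 = -6
  -6 * -2 = 12; 12 + 7 = 19
Quotient: 2z - 6, Remainder: 19


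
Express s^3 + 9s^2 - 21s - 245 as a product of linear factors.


Try integer roots (divisors of -245). s=5: p(5)=0.
Divide out (s - 5): quotient is s^2 + 14s + 49.
Factor the quadratic: (s + 7)(s + 7)
Result: (s - 5)(s + 7)(s + 7)


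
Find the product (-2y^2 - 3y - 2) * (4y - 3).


Distribute each term of the first polynomial:
  (-2y^2)(4y - 3) = -8y^3 + 6y^2
  (-3y)(4y - 3) = -12y^2 + 9y
  (-2)(4y - 3) = -8y + 6
Sum: -8y^3 - 6y^2 + y + 6


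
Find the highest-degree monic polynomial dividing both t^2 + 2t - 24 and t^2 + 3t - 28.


Factor each:
  t^2 + 2t - 24 = (t - 4)(t + 6)
  t^2 + 3t - 28 = (t - 4)(t + 7)
Common monic factor: t - 4


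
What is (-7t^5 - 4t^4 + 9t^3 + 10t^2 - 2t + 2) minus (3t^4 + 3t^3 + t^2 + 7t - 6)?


Distribute the minus sign:
  (-7t^5 - 4t^4 + 9t^3 + 10t^2 - 2t + 2)
- (3t^4 + 3t^3 + t^2 + 7t - 6)
Negate second polynomial: -3t^4 - 3t^3 - t^2 - 7t + 6
Add: -7t^5 - 7t^4 + 6t^3 + 9t^2 - 9t + 8


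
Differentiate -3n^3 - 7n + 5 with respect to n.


Apply the power rule term by term:
  d/dn(-3n^3) = -9n^2
  d/dn(-7n) = -7
  d/dn(5) = 0
p'(n) = -9n^2 - 7


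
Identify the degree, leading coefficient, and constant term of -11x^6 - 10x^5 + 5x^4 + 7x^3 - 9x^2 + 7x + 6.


Highest power of x is 6, with coefficient -11. Constant term is 6.
Degree = 6, leading coefficient = -11, constant term = 6


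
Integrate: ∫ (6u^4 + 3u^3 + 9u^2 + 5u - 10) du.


Reverse power rule on each term:
  ∫ 6u^4 du = (6/5)u^5
  ∫ 3u^3 du = (3/4)u^4
  ∫ 9u^2 du = 3u^3
  ∫ 5u du = (5/2)u^2
  ∫ -10 du = -10u
F(u) = (6/5)u^5 + (3/4)u^4 + 3u^3 + (5/2)u^2 - 10u + C


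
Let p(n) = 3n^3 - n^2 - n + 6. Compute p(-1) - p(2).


p(-1) = 3
p(2) = 24
p(-1) - p(2) = 3 - 24 = -21


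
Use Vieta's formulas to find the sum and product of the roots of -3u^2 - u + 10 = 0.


For au^2+bu+c=0: sum = -b/a, product = c/a.
a=-3, b=-1, c=10
Sum = -(-1)/-3 = -1/3
Product = (10)/-3 = -10/3


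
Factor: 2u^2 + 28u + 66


Roots satisfy r1 + r2 = -b/a = -14 and r1*r2 = c/a = 33.
So r1 = -11, r2 = -3.
2u^2 + 28u + 66 = 2(u - r1)(u - r2) = 2(u + 11)(u + 3)


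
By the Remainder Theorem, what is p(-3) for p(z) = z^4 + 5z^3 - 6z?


By the Remainder Theorem, the remainder equals p(-3):
  1*(-3)^4 = 81
  5*(-3)^3 = -135
  0*(-3)^2 = 0
  -6*(-3)^1 = 18
  constant: 0
Sum: 81 - 135 + 0 + 18 + 0 = -36


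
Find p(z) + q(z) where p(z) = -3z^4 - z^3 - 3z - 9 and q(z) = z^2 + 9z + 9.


Align terms by degree and add:
  -3z^4 - z^3 - 3z - 9
+ z^2 + 9z + 9
= -3z^4 - z^3 + z^2 + 6z


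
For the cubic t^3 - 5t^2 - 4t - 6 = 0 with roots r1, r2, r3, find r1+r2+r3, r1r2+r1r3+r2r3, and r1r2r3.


Monic cubic t^3+bt^2+ct+d=0: sum=-b, pairwise sum=c, product=-d.
b=-5, c=-4, d=-6
r1+r2+r3 = 5
r1r2+r1r3+r2r3 = -4
r1r2r3 = 6


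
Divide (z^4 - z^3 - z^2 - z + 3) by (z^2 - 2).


(z^4 - z^3 - z^2 - z + 3) / (z^2 - 2)
Step 1: z^2 * (z^2 - 2) = z^4 - 2z^2; subtract.
Step 2: -z * (z^2 - 2) = -z^3 + 2z; subtract.
Step 3: 1 * (z^2 - 2) = z^2 - 2; subtract.
Quotient: z^2 - z + 1, Remainder: -3z + 5


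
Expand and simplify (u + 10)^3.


Expand (u + 10)^3 by repeated multiplication:
  (u + 10)^2 = u^2 + 20u + 100
= u^3 + 30u^2 + 300u + 1000


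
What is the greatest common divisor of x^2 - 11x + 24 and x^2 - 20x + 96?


Factor each:
  x^2 - 11x + 24 = (x - 8)(x - 3)
  x^2 - 20x + 96 = (x - 8)(x - 12)
Common monic factor: x - 8


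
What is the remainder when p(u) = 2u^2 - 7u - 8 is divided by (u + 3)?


By the Remainder Theorem, the remainder equals p(-3):
  2*(-3)^2 = 18
  -7*(-3)^1 = 21
  constant: -8
Sum: 18 + 21 - 8 = 31


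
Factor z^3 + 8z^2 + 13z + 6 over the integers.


Try integer roots (divisors of 6). z=-1: p(-1)=0.
Divide out (z + 1): quotient is z^2 + 7z + 6.
Factor the quadratic: (z + 1)(z + 6)
Result: (z + 1)(z + 1)(z + 6)


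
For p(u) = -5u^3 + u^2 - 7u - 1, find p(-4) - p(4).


p(-4) = 363
p(4) = -333
p(-4) - p(4) = 363 + 333 = 696


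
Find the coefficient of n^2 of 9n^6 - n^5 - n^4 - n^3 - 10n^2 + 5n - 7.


Read off the coefficient of n^2: -10


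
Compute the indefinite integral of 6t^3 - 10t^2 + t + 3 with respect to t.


Reverse power rule on each term:
  ∫ 6t^3 dt = (3/2)t^4
  ∫ -10t^2 dt = -(10/3)t^3
  ∫ t dt = (1/2)t^2
  ∫ 3 dt = 3t
F(t) = (3/2)t^4 - (10/3)t^3 + (1/2)t^2 + 3t + C


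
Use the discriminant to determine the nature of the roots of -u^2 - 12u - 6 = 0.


D = b^2 - 4ac = (-12)^2 - 4(-1)(-6) = 144 - 24 = 120
Since D > 0: two distinct irrational roots


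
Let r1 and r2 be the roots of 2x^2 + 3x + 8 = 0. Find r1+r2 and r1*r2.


For ax^2+bx+c=0: sum = -b/a, product = c/a.
a=2, b=3, c=8
Sum = -(3)/2 = -3/2
Product = (8)/2 = 4


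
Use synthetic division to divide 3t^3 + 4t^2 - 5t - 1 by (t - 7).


Synthetic division with c = 7. Coefficients: 3, 4, -5, -1
Bring down 3.
  3 * 7 = 21; 21 + 4 = 25
  25 * 7 = 175; 175 - 5 = 170
  170 * 7 = 1190; 1190 - 1 = 1189
Quotient: 3t^2 + 25t + 170, Remainder: 1189


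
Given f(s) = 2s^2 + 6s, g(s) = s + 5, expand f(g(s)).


Substitute g(s) into f:
f(g(s)) = 2*(s + 5)^2 + 6*(s + 5)
(s + 5)^2 = s^2 + 10s + 25
Expand and combine: 2s^2 + 26s + 80


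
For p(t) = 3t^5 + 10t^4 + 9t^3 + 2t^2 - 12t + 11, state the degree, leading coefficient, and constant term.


Highest power of t is 5, with coefficient 3. Constant term is 11.
Degree = 5, leading coefficient = 3, constant term = 11


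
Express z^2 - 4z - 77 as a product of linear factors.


Roots satisfy r1 + r2 = -b/a = 4 and r1*r2 = c/a = -77.
So r1 = -7, r2 = 11.
z^2 - 4z - 77 = (z - r1)(z - r2) = (z + 7)(z - 11)


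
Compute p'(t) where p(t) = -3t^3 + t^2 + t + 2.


Apply the power rule term by term:
  d/dt(-3t^3) = -9t^2
  d/dt(t^2) = 2t
  d/dt(t) = 1
  d/dt(2) = 0
p'(t) = -9t^2 + 2t + 1


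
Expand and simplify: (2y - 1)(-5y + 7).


Distribute each term of the first polynomial:
  (2y)(-5y + 7) = -10y^2 + 14y
  (-1)(-5y + 7) = 5y - 7
Sum: -10y^2 + 19y - 7


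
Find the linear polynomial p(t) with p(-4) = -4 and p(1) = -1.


p(t) = mt + b. Using p(-4)=-4, p(1)=-1:
m = (-4 + 1)/(-4 - 1) = -3/-5 = 3/5
b = -4 - m*(-4) = -4 + 12/5 = -8/5
p(t) = (3/5)t - (8/5)


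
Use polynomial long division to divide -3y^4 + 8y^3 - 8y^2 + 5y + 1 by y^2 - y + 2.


(-3y^4 + 8y^3 - 8y^2 + 5y + 1) / (y^2 - y + 2)
Step 1: -3y^2 * (y^2 - y + 2) = -3y^4 + 3y^3 - 6y^2; subtract.
Step 2: 5y * (y^2 - y + 2) = 5y^3 - 5y^2 + 10y; subtract.
Step 3: 3 * (y^2 - y + 2) = 3y^2 - 3y + 6; subtract.
Quotient: -3y^2 + 5y + 3, Remainder: -2y - 5


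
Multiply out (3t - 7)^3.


Expand (3t - 7)^3 by repeated multiplication:
  (3t - 7)^2 = 9t^2 - 42t + 49
= 27t^3 - 189t^2 + 441t - 343


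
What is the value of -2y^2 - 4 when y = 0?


Using direct substitution:
  -2 * (0)^2 = 0
  0 * (0)^1 = 0
  constant: -4
Sum = 0 + 0 - 4 = -4


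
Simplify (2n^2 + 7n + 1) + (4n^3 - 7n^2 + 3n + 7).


Align terms by degree and add:
  2n^2 + 7n + 1
+ 4n^3 - 7n^2 + 3n + 7
= 4n^3 - 5n^2 + 10n + 8


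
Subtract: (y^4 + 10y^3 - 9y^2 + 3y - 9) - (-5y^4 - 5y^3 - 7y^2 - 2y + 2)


Distribute the minus sign:
  (y^4 + 10y^3 - 9y^2 + 3y - 9)
- (-5y^4 - 5y^3 - 7y^2 - 2y + 2)
Negate second polynomial: 5y^4 + 5y^3 + 7y^2 + 2y - 2
Add: 6y^4 + 15y^3 - 2y^2 + 5y - 11


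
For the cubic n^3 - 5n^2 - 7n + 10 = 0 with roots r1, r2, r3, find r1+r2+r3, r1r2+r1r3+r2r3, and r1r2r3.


Monic cubic n^3+bn^2+cn+d=0: sum=-b, pairwise sum=c, product=-d.
b=-5, c=-7, d=10
r1+r2+r3 = 5
r1r2+r1r3+r2r3 = -7
r1r2r3 = -10


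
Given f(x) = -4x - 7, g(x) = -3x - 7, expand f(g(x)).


Substitute g(x) into f:
f(g(x)) = -4*(-3x - 7) + (-7)
Expand and combine: 12x + 21


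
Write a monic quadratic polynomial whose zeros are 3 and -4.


p(x) = (x - 3)(x + 4)
Expand: x^2 + x - 12


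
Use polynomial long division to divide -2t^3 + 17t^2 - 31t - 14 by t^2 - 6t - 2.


(-2t^3 + 17t^2 - 31t - 14) / (t^2 - 6t - 2)
Step 1: -2t * (t^2 - 6t - 2) = -2t^3 + 12t^2 + 4t; subtract.
Step 2: 5 * (t^2 - 6t - 2) = 5t^2 - 30t - 10; subtract.
Quotient: -2t + 5, Remainder: -5t - 4


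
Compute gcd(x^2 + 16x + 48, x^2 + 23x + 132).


Factor each:
  x^2 + 16x + 48 = (x + 12)(x + 4)
  x^2 + 23x + 132 = (x + 12)(x + 11)
Common monic factor: x + 12


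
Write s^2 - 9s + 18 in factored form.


Roots satisfy r1 + r2 = -b/a = 9 and r1*r2 = c/a = 18.
So r1 = 6, r2 = 3.
s^2 - 9s + 18 = (s - r1)(s - r2) = (s - 6)(s - 3)


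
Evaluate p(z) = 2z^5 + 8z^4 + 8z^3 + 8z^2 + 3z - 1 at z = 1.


Using direct substitution:
  2 * (1)^5 = 2
  8 * (1)^4 = 8
  8 * (1)^3 = 8
  8 * (1)^2 = 8
  3 * (1)^1 = 3
  constant: -1
Sum = 2 + 8 + 8 + 8 + 3 - 1 = 28


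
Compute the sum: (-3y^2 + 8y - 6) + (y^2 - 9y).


Align terms by degree and add:
  -3y^2 + 8y - 6
+ y^2 - 9y
= -2y^2 - y - 6


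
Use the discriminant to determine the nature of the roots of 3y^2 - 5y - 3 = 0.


D = b^2 - 4ac = (-5)^2 - 4(3)(-3) = 25 + 36 = 61
Since D > 0: two distinct irrational roots


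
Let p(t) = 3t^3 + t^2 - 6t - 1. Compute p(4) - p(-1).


p(4) = 183
p(-1) = 3
p(4) - p(-1) = 183 - 3 = 180


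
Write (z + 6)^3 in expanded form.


Expand (z + 6)^3 by repeated multiplication:
  (z + 6)^2 = z^2 + 12z + 36
= z^3 + 18z^2 + 108z + 216


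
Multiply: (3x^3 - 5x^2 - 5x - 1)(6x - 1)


Distribute each term of the first polynomial:
  (3x^3)(6x - 1) = 18x^4 - 3x^3
  (-5x^2)(6x - 1) = -30x^3 + 5x^2
  (-5x)(6x - 1) = -30x^2 + 5x
  (-1)(6x - 1) = -6x + 1
Sum: 18x^4 - 33x^3 - 25x^2 - x + 1


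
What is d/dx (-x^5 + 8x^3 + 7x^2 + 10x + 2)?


Apply the power rule term by term:
  d/dx(-x^5) = -5x^4
  d/dx(8x^3) = 24x^2
  d/dx(7x^2) = 14x
  d/dx(10x) = 10
  d/dx(2) = 0
p'(x) = -5x^4 + 24x^2 + 14x + 10


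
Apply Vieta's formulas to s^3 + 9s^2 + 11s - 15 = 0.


Monic cubic s^3+bs^2+cs+d=0: sum=-b, pairwise sum=c, product=-d.
b=9, c=11, d=-15
r1+r2+r3 = -9
r1r2+r1r3+r2r3 = 11
r1r2r3 = 15


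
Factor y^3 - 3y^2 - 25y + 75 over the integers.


Try integer roots (divisors of 75). y=3: p(3)=0.
Divide out (y - 3): quotient is y^2 - 25.
Factor the quadratic: (y + 5)(y - 5)
Result: (y - 3)(y + 5)(y - 5)


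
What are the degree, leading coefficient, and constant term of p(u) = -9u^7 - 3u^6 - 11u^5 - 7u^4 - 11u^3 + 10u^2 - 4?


Highest power of u is 7, with coefficient -9. Constant term is -4.
Degree = 7, leading coefficient = -9, constant term = -4


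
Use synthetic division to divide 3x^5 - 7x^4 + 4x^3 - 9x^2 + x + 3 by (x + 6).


Synthetic division with c = -6. Coefficients: 3, -7, 4, -9, 1, 3
Bring down 3.
  3 * -6 = -18; -18 - 7 = -25
  -25 * -6 = 150; 150 + 4 = 154
  154 * -6 = -924; -924 - 9 = -933
  -933 * -6 = 5598; 5598 + 1 = 5599
  5599 * -6 = -33594; -33594 + 3 = -33591
Quotient: 3x^4 - 25x^3 + 154x^2 - 933x + 5599, Remainder: -33591


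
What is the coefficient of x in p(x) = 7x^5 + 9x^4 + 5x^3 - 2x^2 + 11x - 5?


Read off the coefficient of x: 11


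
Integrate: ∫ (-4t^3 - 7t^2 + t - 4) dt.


Reverse power rule on each term:
  ∫ -4t^3 dt = -t^4
  ∫ -7t^2 dt = -(7/3)t^3
  ∫ t dt = (1/2)t^2
  ∫ -4 dt = -4t
F(t) = -t^4 - (7/3)t^3 + (1/2)t^2 - 4t + C


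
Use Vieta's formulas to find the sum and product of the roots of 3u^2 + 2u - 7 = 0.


For au^2+bu+c=0: sum = -b/a, product = c/a.
a=3, b=2, c=-7
Sum = -(2)/3 = -2/3
Product = (-7)/3 = -7/3


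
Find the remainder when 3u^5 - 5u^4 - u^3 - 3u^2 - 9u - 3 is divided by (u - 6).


By the Remainder Theorem, the remainder equals p(6):
  3*(6)^5 = 23328
  -5*(6)^4 = -6480
  -1*(6)^3 = -216
  -3*(6)^2 = -108
  -9*(6)^1 = -54
  constant: -3
Sum: 23328 - 6480 - 216 - 108 - 54 - 3 = 16467


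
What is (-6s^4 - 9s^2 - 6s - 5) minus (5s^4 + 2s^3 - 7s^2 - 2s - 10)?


Distribute the minus sign:
  (-6s^4 - 9s^2 - 6s - 5)
- (5s^4 + 2s^3 - 7s^2 - 2s - 10)
Negate second polynomial: -5s^4 - 2s^3 + 7s^2 + 2s + 10
Add: -11s^4 - 2s^3 - 2s^2 - 4s + 5


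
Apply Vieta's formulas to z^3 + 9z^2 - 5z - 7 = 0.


Monic cubic z^3+bz^2+cz+d=0: sum=-b, pairwise sum=c, product=-d.
b=9, c=-5, d=-7
r1+r2+r3 = -9
r1r2+r1r3+r2r3 = -5
r1r2r3 = 7


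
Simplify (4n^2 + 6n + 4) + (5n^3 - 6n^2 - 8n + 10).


Align terms by degree and add:
  4n^2 + 6n + 4
+ 5n^3 - 6n^2 - 8n + 10
= 5n^3 - 2n^2 - 2n + 14


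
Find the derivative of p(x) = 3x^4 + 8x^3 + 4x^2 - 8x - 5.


Apply the power rule term by term:
  d/dx(3x^4) = 12x^3
  d/dx(8x^3) = 24x^2
  d/dx(4x^2) = 8x
  d/dx(-8x) = -8
  d/dx(-5) = 0
p'(x) = 12x^3 + 24x^2 + 8x - 8


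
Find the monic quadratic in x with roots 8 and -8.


p(x) = (x - 8)(x + 8)
Expand: x^2 - 64


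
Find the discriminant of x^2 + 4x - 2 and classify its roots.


D = b^2 - 4ac = (4)^2 - 4(1)(-2) = 16 + 8 = 24
Since D > 0: two distinct irrational roots


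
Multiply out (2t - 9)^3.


Expand (2t - 9)^3 by repeated multiplication:
  (2t - 9)^2 = 4t^2 - 36t + 81
= 8t^3 - 108t^2 + 486t - 729


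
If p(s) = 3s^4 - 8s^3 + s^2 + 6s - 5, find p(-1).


Using direct substitution:
  3 * (-1)^4 = 3
  -8 * (-1)^3 = 8
  1 * (-1)^2 = 1
  6 * (-1)^1 = -6
  constant: -5
Sum = 3 + 8 + 1 - 6 - 5 = 1


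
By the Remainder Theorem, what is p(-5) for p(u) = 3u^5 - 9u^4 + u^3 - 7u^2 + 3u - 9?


By the Remainder Theorem, the remainder equals p(-5):
  3*(-5)^5 = -9375
  -9*(-5)^4 = -5625
  1*(-5)^3 = -125
  -7*(-5)^2 = -175
  3*(-5)^1 = -15
  constant: -9
Sum: -9375 - 5625 - 125 - 175 - 15 - 9 = -15324


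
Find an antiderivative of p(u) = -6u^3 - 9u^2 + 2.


Reverse power rule on each term:
  ∫ -6u^3 du = -(3/2)u^4
  ∫ -9u^2 du = -3u^3
  ∫ 2 du = 2u
F(u) = -(3/2)u^4 - 3u^3 + 2u + C


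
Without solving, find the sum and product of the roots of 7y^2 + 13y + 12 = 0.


For ay^2+by+c=0: sum = -b/a, product = c/a.
a=7, b=13, c=12
Sum = -(13)/7 = -13/7
Product = (12)/7 = 12/7


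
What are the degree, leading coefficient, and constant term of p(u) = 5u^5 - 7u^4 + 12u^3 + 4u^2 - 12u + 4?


Highest power of u is 5, with coefficient 5. Constant term is 4.
Degree = 5, leading coefficient = 5, constant term = 4


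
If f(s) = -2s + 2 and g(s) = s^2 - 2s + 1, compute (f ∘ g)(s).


Substitute g(s) into f:
f(g(s)) = -2*(s^2 - 2s + 1) + 2
Expand and combine: -2s^2 + 4s


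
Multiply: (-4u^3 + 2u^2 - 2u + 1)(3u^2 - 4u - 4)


Distribute each term of the first polynomial:
  (-4u^3)(3u^2 - 4u - 4) = -12u^5 + 16u^4 + 16u^3
  (2u^2)(3u^2 - 4u - 4) = 6u^4 - 8u^3 - 8u^2
  (-2u)(3u^2 - 4u - 4) = -6u^3 + 8u^2 + 8u
  (1)(3u^2 - 4u - 4) = 3u^2 - 4u - 4
Sum: -12u^5 + 22u^4 + 2u^3 + 3u^2 + 4u - 4


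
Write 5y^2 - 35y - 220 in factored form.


Roots satisfy r1 + r2 = -b/a = 7 and r1*r2 = c/a = -44.
So r1 = 11, r2 = -4.
5y^2 - 35y - 220 = 5(y - r1)(y - r2) = 5(y - 11)(y + 4)
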